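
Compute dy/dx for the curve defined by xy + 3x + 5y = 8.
Differentiate the relation implicitly: treat y = y(x) and apply the chain rule, so every y-derivative picks up a y' = dy/dx factor.

With everything moved to the left-hand side, differentiate term by term:
  d/dx[xy] = x·y' + y
  d/dx[3x] = 3
  d/dx[5y] = 5·y'
  d/dx[-8] = 0

Separating the contributions that come from x directly and those that come through y:
  without y':      y + 3
  multiplying y':  x + 5

so (y + 3) + (x + 5)·y' = 0, and therefore
  dy/dx = -(y + 3)/(x + 5) = (-y - 3)/(x + 5)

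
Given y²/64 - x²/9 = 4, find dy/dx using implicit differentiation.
Apply d/dx to both sides, remembering that y depends on x. Each occurrence of y therefore brings in a y' = dy/dx via the chain rule.

With F(x, y) equal to the left-hand side minus the right, differentiate F term by term:
  d/dx[-x^2/9] = -2x/9
  d/dx[y^2/64] = y·y'/32
  d/dx[-4] = 0
Adding these up, d/dx[F] = 0 becomes
  (-2x/9) + (y/32)·y' = 0,
so isolating y',
  dy/dx = -(-2x/9)/(y/32) = 64x/(9y)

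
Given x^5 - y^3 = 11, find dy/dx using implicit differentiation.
Differentiate the relation implicitly: treat y = y(x) and apply the chain rule, so every y-derivative picks up a y' = dy/dx factor.

With everything moved to the left-hand side, differentiate term by term:
  d/dx[x^5] = 5x^4
  d/dx[-y^3] = -3y^2·y'
  d/dx[-11] = 0

Separating the contributions that come from x directly and those that come through y:
  without y':      5x^4
  multiplying y':  -3y^2

so (5x^4) + (-3y^2)·y' = 0, and therefore
  dy/dx = -(5x^4)/(-3y^2) = 5x^4/(3y^2)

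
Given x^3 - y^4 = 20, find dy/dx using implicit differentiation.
Differentiate the relation implicitly: treat y = y(x) and apply the chain rule, so every y-derivative picks up a y' = dy/dx factor.

With everything moved to the left-hand side, differentiate term by term:
  d/dx[x^3] = 3x^2
  d/dx[-y^4] = -4y^3·y'
  d/dx[-20] = 0

Separating the contributions that come from x directly and those that come through y:
  without y':      3x^2
  multiplying y':  -4y^3

so (3x^2) + (-4y^3)·y' = 0, and therefore
  dy/dx = -(3x^2)/(-4y^3) = 3x^2/(4y^3)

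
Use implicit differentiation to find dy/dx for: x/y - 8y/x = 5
Take d/dx of both sides. Since y is implicitly a function of x, the chain rule attaches a y' = dy/dx factor whenever we differentiate through y.

Set F(x, y) = (left side) − (right side), so the curve is F = 0. Differentiating each term of F:
  d/dx[x/y] = -x·y'/y^2 + 1/y
  d/dx[-8y/x] = -8·y'/x + 8y/x^2
  d/dx[-5] = 0

Collecting, the y'-free part is the partial derivative in x and the y' coefficient is the partial derivative in y:
  ∂F/∂x = 1/y + 8y/x^2
  ∂F/∂y = -x/y^2 - 8/x

so d/dx[F(x, y(x))] = ∂F/∂x + (∂F/∂y)·y' = 0. Rearranging,
  dy/dx = -(∂F/∂x)/(∂F/∂y) = -(1/y + 8y/x^2)/(-x/y^2 - 8/x)
        = -((x^2 + 8y^2)/(x^2y))/(-(x^2 + 8y^2)/(xy^2)) = y/x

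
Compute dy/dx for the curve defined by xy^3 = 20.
Take d/dx of both sides. Since y is implicitly a function of x, the chain rule attaches a y' = dy/dx factor whenever we differentiate through y.

Set F(x, y) = (left side) − (right side), so the curve is F = 0. Differentiating each term of F:
  d/dx[xy^3] = 3xy^2·y' + y^3
  d/dx[-20] = 0

Collecting, the y'-free part is the partial derivative in x and the y' coefficient is the partial derivative in y:
  ∂F/∂x = y^3
  ∂F/∂y = 3xy^2

so d/dx[F(x, y(x))] = ∂F/∂x + (∂F/∂y)·y' = 0. Rearranging,
  dy/dx = -(∂F/∂x)/(∂F/∂y) = -(y^3)/(3xy^2) = -y/(3x)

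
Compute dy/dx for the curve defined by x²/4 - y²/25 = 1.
Differentiate both sides with respect to x, treating y as y(x). By the chain rule, any term containing y contributes a factor of y' = dy/dx when we differentiate it.

Move every term to one side and write the relation as F(x, y) = 0. Term by term,
  d/dx[x^2/4] = x/2
  d/dx[-y^2/25] = -2y·y'/25
  d/dx[-1] = 0

The pieces without y' make up ∂F/∂x and the coefficient of y' is ∂F/∂y:
  ∂F/∂x = x/2,
  ∂F/∂y = -2y/25.

Since d/dx[F] = ∂F/∂x + (∂F/∂y)·y' = 0, solve for y':
  (∂F/∂y)·y' = -∂F/∂x
  dy/dx = -(∂F/∂x)/(∂F/∂y) = -(x/2)/(-2y/25) = 25x/(4y)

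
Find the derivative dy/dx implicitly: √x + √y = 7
Apply d/dx to both sides, remembering that y depends on x. Each occurrence of y therefore brings in a y' = dy/dx via the chain rule.

With F(x, y) equal to the left-hand side minus the right, differentiate F term by term:
  d/dx[√(x)] = 1/(2√(x))
  d/dx[√(y)] = y'/(2√(y))
  d/dx[-7] = 0
Adding these up, d/dx[F] = 0 becomes
  (1/(2√(x))) + (1/(2√(y)))·y' = 0,
so isolating y',
  dy/dx = -(1/(2√(x)))/(1/(2√(y))) = -√(y)/√(x)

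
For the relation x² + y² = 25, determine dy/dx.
Differentiate the relation implicitly: treat y = y(x) and apply the chain rule, so every y-derivative picks up a y' = dy/dx factor.

With everything moved to the left-hand side, differentiate term by term:
  d/dx[x^2] = 2x
  d/dx[y^2] = 2y·y'
  d/dx[-25] = 0

Separating the contributions that come from x directly and those that come through y:
  without y':      2x
  multiplying y':  2y

so (2x) + (2y)·y' = 0, and therefore
  dy/dx = -(2x)/(2y) = -x/y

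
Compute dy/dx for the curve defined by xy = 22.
Take d/dx of both sides. Since y is implicitly a function of x, the chain rule attaches a y' = dy/dx factor whenever we differentiate through y.

Set F(x, y) = (left side) − (right side), so the curve is F = 0. Differentiating each term of F:
  d/dx[xy] = x·y' + y
  d/dx[-22] = 0

Collecting, the y'-free part is the partial derivative in x and the y' coefficient is the partial derivative in y:
  ∂F/∂x = y
  ∂F/∂y = x

so d/dx[F(x, y(x))] = ∂F/∂x + (∂F/∂y)·y' = 0. Rearranging,
  dy/dx = -(∂F/∂x)/(∂F/∂y) = -(y)/(x) = -y/x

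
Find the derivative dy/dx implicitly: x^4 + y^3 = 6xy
Differentiate both sides with respect to x, treating y as y(x). By the chain rule, any term containing y contributes a factor of y' = dy/dx when we differentiate it.

Move every term to one side and write the relation as F(x, y) = 0. Term by term,
  d/dx[x^4] = 4x^3
  d/dx[-6xy] = -6x·y' - 6y
  d/dx[y^3] = 3y^2·y'

The pieces without y' make up ∂F/∂x and the coefficient of y' is ∂F/∂y:
  ∂F/∂x = 4x^3 - 6y,
  ∂F/∂y = -6x + 3y^2.

Since d/dx[F] = ∂F/∂x + (∂F/∂y)·y' = 0, solve for y':
  (∂F/∂y)·y' = -∂F/∂x
  dy/dx = -(∂F/∂x)/(∂F/∂y) = -(4x^3 - 6y)/(-6x + 3y^2) = 2(2x^3 - 3y)/(3(2x - y^2))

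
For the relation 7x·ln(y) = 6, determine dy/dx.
Differentiate both sides with respect to x, treating y as y(x). By the chain rule, any term containing y contributes a factor of y' = dy/dx when we differentiate it.

Move every term to one side and write the relation as F(x, y) = 0. Term by term,
  d/dx[7x·ln(y)] = 7x·y'/y + 7ln(y)
  d/dx[-6] = 0

The pieces without y' make up ∂F/∂x and the coefficient of y' is ∂F/∂y:
  ∂F/∂x = 7ln(y),
  ∂F/∂y = 7x/y.

Since d/dx[F] = ∂F/∂x + (∂F/∂y)·y' = 0, solve for y':
  (∂F/∂y)·y' = -∂F/∂x
  dy/dx = -(∂F/∂x)/(∂F/∂y) = -(7ln(y))/(7x/y) = -y·ln(y)/x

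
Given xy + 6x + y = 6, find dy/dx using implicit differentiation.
Apply d/dx to both sides, remembering that y depends on x. Each occurrence of y therefore brings in a y' = dy/dx via the chain rule.

With F(x, y) equal to the left-hand side minus the right, differentiate F term by term:
  d/dx[xy] = x·y' + y
  d/dx[6x] = 6
  d/dx[y] = y'
  d/dx[-6] = 0
Adding these up, d/dx[F] = 0 becomes
  (y + 6) + (x + 1)·y' = 0,
so isolating y',
  dy/dx = -(y + 6)/(x + 1) = (-y - 6)/(x + 1)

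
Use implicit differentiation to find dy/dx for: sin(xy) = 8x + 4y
Take d/dx of both sides. Since y is implicitly a function of x, the chain rule attaches a y' = dy/dx factor whenever we differentiate through y.

Set F(x, y) = (left side) − (right side), so the curve is F = 0. Differentiating each term of F:
  d/dx[-8x] = -8
  d/dx[-4y] = -4·y'
  d/dx[sin(xy)] = (x·y' + y)·cos(xy)

Collecting, the y'-free part is the partial derivative in x and the y' coefficient is the partial derivative in y:
  ∂F/∂x = y·cos(xy) - 8
  ∂F/∂y = x·cos(xy) - 4

so d/dx[F(x, y(x))] = ∂F/∂x + (∂F/∂y)·y' = 0. Rearranging,
  dy/dx = -(∂F/∂x)/(∂F/∂y) = -(y·cos(xy) - 8)/(x·cos(xy) - 4) = (-y·cos(xy) + 8)/(x·cos(xy) - 4)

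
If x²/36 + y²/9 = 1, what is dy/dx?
Differentiate both sides with respect to x, treating y as y(x). By the chain rule, any term containing y contributes a factor of y' = dy/dx when we differentiate it.

Move every term to one side and write the relation as F(x, y) = 0. Term by term,
  d/dx[x^2/36] = x/18
  d/dx[y^2/9] = 2y·y'/9
  d/dx[-1] = 0

The pieces without y' make up ∂F/∂x and the coefficient of y' is ∂F/∂y:
  ∂F/∂x = x/18,
  ∂F/∂y = 2y/9.

Since d/dx[F] = ∂F/∂x + (∂F/∂y)·y' = 0, solve for y':
  (∂F/∂y)·y' = -∂F/∂x
  dy/dx = -(∂F/∂x)/(∂F/∂y) = -(x/18)/(2y/9) = -x/(4y)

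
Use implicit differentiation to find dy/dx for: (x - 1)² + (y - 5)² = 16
Differentiate both sides with respect to x, treating y as y(x). By the chain rule, any term containing y contributes a factor of y' = dy/dx when we differentiate it.

Move every term to one side and write the relation as F(x, y) = 0. Term by term,
  d/dx[(x - 1)^2] = 2x - 2
  d/dx[(y - 5)^2] = 2·y'(y - 5)
  d/dx[-16] = 0

The pieces without y' make up ∂F/∂x and the coefficient of y' is ∂F/∂y:
  ∂F/∂x = 2x - 2,
  ∂F/∂y = 2y - 10.

Since d/dx[F] = ∂F/∂x + (∂F/∂y)·y' = 0, solve for y':
  (∂F/∂y)·y' = -∂F/∂x
  dy/dx = -(∂F/∂x)/(∂F/∂y) = -(2x - 2)/(2y - 10) = (1 - x)/(y - 5)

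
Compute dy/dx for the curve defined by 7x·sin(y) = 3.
Differentiate both sides with respect to x, treating y as y(x). By the chain rule, any term containing y contributes a factor of y' = dy/dx when we differentiate it.

Move every term to one side and write the relation as F(x, y) = 0. Term by term,
  d/dx[7x·sin(y)] = 7x·y'·cos(y) + 7sin(y)
  d/dx[-3] = 0

The pieces without y' make up ∂F/∂x and the coefficient of y' is ∂F/∂y:
  ∂F/∂x = 7sin(y),
  ∂F/∂y = 7x·cos(y).

Since d/dx[F] = ∂F/∂x + (∂F/∂y)·y' = 0, solve for y':
  (∂F/∂y)·y' = -∂F/∂x
  dy/dx = -(∂F/∂x)/(∂F/∂y) = -(7sin(y))/(7x·cos(y)) = -tan(y)/x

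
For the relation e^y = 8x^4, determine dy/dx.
Differentiate the relation implicitly: treat y = y(x) and apply the chain rule, so every y-derivative picks up a y' = dy/dx factor.

With everything moved to the left-hand side, differentiate term by term:
  d/dx[-8x^4] = -32x^3
  d/dx[e^(y)] = y'·e^(y)

Separating the contributions that come from x directly and those that come through y:
  without y':      -32x^3
  multiplying y':  e^(y)

so (-32x^3) + (e^(y))·y' = 0, and therefore
  dy/dx = -(-32x^3)/(e^(y)) = 32x^3e^(-y)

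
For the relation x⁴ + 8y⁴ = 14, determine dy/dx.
Differentiate both sides with respect to x, treating y as y(x). By the chain rule, any term containing y contributes a factor of y' = dy/dx when we differentiate it.

Move every term to one side and write the relation as F(x, y) = 0. Term by term,
  d/dx[x^4] = 4x^3
  d/dx[8y^4] = 32y^3·y'
  d/dx[-14] = 0

The pieces without y' make up ∂F/∂x and the coefficient of y' is ∂F/∂y:
  ∂F/∂x = 4x^3,
  ∂F/∂y = 32y^3.

Since d/dx[F] = ∂F/∂x + (∂F/∂y)·y' = 0, solve for y':
  (∂F/∂y)·y' = -∂F/∂x
  dy/dx = -(∂F/∂x)/(∂F/∂y) = -(4x^3)/(32y^3) = -x^3/(8y^3)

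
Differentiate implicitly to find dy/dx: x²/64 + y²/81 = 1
Differentiate the relation implicitly: treat y = y(x) and apply the chain rule, so every y-derivative picks up a y' = dy/dx factor.

With everything moved to the left-hand side, differentiate term by term:
  d/dx[x^2/64] = x/32
  d/dx[y^2/81] = 2y·y'/81
  d/dx[-1] = 0

Separating the contributions that come from x directly and those that come through y:
  without y':      x/32
  multiplying y':  2y/81

so (x/32) + (2y/81)·y' = 0, and therefore
  dy/dx = -(x/32)/(2y/81) = -81x/(64y)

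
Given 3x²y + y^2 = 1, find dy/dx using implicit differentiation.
Differentiate the relation implicitly: treat y = y(x) and apply the chain rule, so every y-derivative picks up a y' = dy/dx factor.

With everything moved to the left-hand side, differentiate term by term:
  d/dx[3x^2y] = 3x^2·y' + 6xy
  d/dx[y^2] = 2y·y'
  d/dx[-1] = 0

Separating the contributions that come from x directly and those that come through y:
  without y':      6xy
  multiplying y':  3x^2 + 2y

so (6xy) + (3x^2 + 2y)·y' = 0, and therefore
  dy/dx = -(6xy)/(3x^2 + 2y) = -6xy/(3x^2 + 2y)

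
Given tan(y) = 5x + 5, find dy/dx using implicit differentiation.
Take d/dx of both sides. Since y is implicitly a function of x, the chain rule attaches a y' = dy/dx factor whenever we differentiate through y.

Set F(x, y) = (left side) − (right side), so the curve is F = 0. Differentiating each term of F:
  d/dx[-5x] = -5
  d/dx[tan(y)] = y'(tan(y)^2 + 1)
  d/dx[-5] = 0

Collecting, the y'-free part is the partial derivative in x and the y' coefficient is the partial derivative in y:
  ∂F/∂x = -5
  ∂F/∂y = tan(y)^2 + 1

so d/dx[F(x, y(x))] = ∂F/∂x + (∂F/∂y)·y' = 0. Rearranging,
  dy/dx = -(∂F/∂x)/(∂F/∂y) = -(-5)/(tan(y)^2 + 1) = 5cos(y)^2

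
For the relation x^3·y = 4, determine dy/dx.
Differentiate both sides with respect to x, treating y as y(x). By the chain rule, any term containing y contributes a factor of y' = dy/dx when we differentiate it.

Move every term to one side and write the relation as F(x, y) = 0. Term by term,
  d/dx[x^3y] = x^3·y' + 3x^2y
  d/dx[-4] = 0

The pieces without y' make up ∂F/∂x and the coefficient of y' is ∂F/∂y:
  ∂F/∂x = 3x^2y,
  ∂F/∂y = x^3.

Since d/dx[F] = ∂F/∂x + (∂F/∂y)·y' = 0, solve for y':
  (∂F/∂y)·y' = -∂F/∂x
  dy/dx = -(∂F/∂x)/(∂F/∂y) = -(3x^2y)/(x^3) = -3y/x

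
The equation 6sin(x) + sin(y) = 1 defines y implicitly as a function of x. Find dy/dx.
Apply d/dx to both sides, remembering that y depends on x. Each occurrence of y therefore brings in a y' = dy/dx via the chain rule.

With F(x, y) equal to the left-hand side minus the right, differentiate F term by term:
  d/dx[6sin(x)] = 6cos(x)
  d/dx[sin(y)] = y'·cos(y)
  d/dx[-1] = 0
Adding these up, d/dx[F] = 0 becomes
  (6cos(x)) + (cos(y))·y' = 0,
so isolating y',
  dy/dx = -(6cos(x))/(cos(y)) = -6cos(x)/cos(y)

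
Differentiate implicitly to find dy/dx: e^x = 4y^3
Differentiate both sides with respect to x, treating y as y(x). By the chain rule, any term containing y contributes a factor of y' = dy/dx when we differentiate it.

Move every term to one side and write the relation as F(x, y) = 0. Term by term,
  d/dx[-4y^3] = -12y^2·y'
  d/dx[e^(x)] = e^(x)

The pieces without y' make up ∂F/∂x and the coefficient of y' is ∂F/∂y:
  ∂F/∂x = e^(x),
  ∂F/∂y = -12y^2.

Since d/dx[F] = ∂F/∂x + (∂F/∂y)·y' = 0, solve for y':
  (∂F/∂y)·y' = -∂F/∂x
  dy/dx = -(∂F/∂x)/(∂F/∂y) = -(e^(x))/(-12y^2) = e^(x)/(12y^2)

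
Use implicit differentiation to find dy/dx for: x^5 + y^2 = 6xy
Differentiate both sides with respect to x, treating y as y(x). By the chain rule, any term containing y contributes a factor of y' = dy/dx when we differentiate it.

Move every term to one side and write the relation as F(x, y) = 0. Term by term,
  d/dx[x^5] = 5x^4
  d/dx[-6xy] = -6x·y' - 6y
  d/dx[y^2] = 2y·y'

The pieces without y' make up ∂F/∂x and the coefficient of y' is ∂F/∂y:
  ∂F/∂x = 5x^4 - 6y,
  ∂F/∂y = -6x + 2y.

Since d/dx[F] = ∂F/∂x + (∂F/∂y)·y' = 0, solve for y':
  (∂F/∂y)·y' = -∂F/∂x
  dy/dx = -(∂F/∂x)/(∂F/∂y) = -(5x^4 - 6y)/(-6x + 2y) = (5x^4 - 6y)/(2(3x - y))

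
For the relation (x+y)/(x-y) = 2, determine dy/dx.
Differentiate the relation implicitly: treat y = y(x) and apply the chain rule, so every y-derivative picks up a y' = dy/dx factor.

With everything moved to the left-hand side, differentiate term by term:
  d/dx[(x + y)/(x - y)] = (y' + 1)/(x - y) + (x + y)(y' - 1)/(x - y)^2
  d/dx[-2] = 0

Separating the contributions that come from x directly and those that come through y:
  without y':      1/(x - y) - (x + y)/(x - y)^2
  multiplying y':  1/(x - y) + (x + y)/(x - y)^2

so (1/(x - y) - (x + y)/(x - y)^2) + (1/(x - y) + (x + y)/(x - y)^2)·y' = 0, and therefore
  dy/dx = -(1/(x - y) - (x + y)/(x - y)^2)/(1/(x - y) + (x + y)/(x - y)^2)
        = -(-2y/(x - y)^2)/(2x/(x - y)^2) = y/x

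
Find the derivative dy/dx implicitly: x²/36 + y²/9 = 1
Take d/dx of both sides. Since y is implicitly a function of x, the chain rule attaches a y' = dy/dx factor whenever we differentiate through y.

Set F(x, y) = (left side) − (right side), so the curve is F = 0. Differentiating each term of F:
  d/dx[x^2/36] = x/18
  d/dx[y^2/9] = 2y·y'/9
  d/dx[-1] = 0

Collecting, the y'-free part is the partial derivative in x and the y' coefficient is the partial derivative in y:
  ∂F/∂x = x/18
  ∂F/∂y = 2y/9

so d/dx[F(x, y(x))] = ∂F/∂x + (∂F/∂y)·y' = 0. Rearranging,
  dy/dx = -(∂F/∂x)/(∂F/∂y) = -(x/18)/(2y/9) = -x/(4y)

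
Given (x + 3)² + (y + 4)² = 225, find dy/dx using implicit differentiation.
Take d/dx of both sides. Since y is implicitly a function of x, the chain rule attaches a y' = dy/dx factor whenever we differentiate through y.

Set F(x, y) = (left side) − (right side), so the curve is F = 0. Differentiating each term of F:
  d/dx[(x + 3)^2] = 2x + 6
  d/dx[(y + 4)^2] = 2·y'(y + 4)
  d/dx[-225] = 0

Collecting, the y'-free part is the partial derivative in x and the y' coefficient is the partial derivative in y:
  ∂F/∂x = 2x + 6
  ∂F/∂y = 2y + 8

so d/dx[F(x, y(x))] = ∂F/∂x + (∂F/∂y)·y' = 0. Rearranging,
  dy/dx = -(∂F/∂x)/(∂F/∂y) = -(2x + 6)/(2y + 8) = (-x - 3)/(y + 4)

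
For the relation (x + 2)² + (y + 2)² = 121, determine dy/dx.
Differentiate both sides with respect to x, treating y as y(x). By the chain rule, any term containing y contributes a factor of y' = dy/dx when we differentiate it.

Move every term to one side and write the relation as F(x, y) = 0. Term by term,
  d/dx[(x + 2)^2] = 2x + 4
  d/dx[(y + 2)^2] = 2·y'(y + 2)
  d/dx[-121] = 0

The pieces without y' make up ∂F/∂x and the coefficient of y' is ∂F/∂y:
  ∂F/∂x = 2x + 4,
  ∂F/∂y = 2y + 4.

Since d/dx[F] = ∂F/∂x + (∂F/∂y)·y' = 0, solve for y':
  (∂F/∂y)·y' = -∂F/∂x
  dy/dx = -(∂F/∂x)/(∂F/∂y) = -(2x + 4)/(2y + 4) = (-x - 2)/(y + 2)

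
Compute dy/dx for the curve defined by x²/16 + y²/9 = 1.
Take d/dx of both sides. Since y is implicitly a function of x, the chain rule attaches a y' = dy/dx factor whenever we differentiate through y.

Set F(x, y) = (left side) − (right side), so the curve is F = 0. Differentiating each term of F:
  d/dx[x^2/16] = x/8
  d/dx[y^2/9] = 2y·y'/9
  d/dx[-1] = 0

Collecting, the y'-free part is the partial derivative in x and the y' coefficient is the partial derivative in y:
  ∂F/∂x = x/8
  ∂F/∂y = 2y/9

so d/dx[F(x, y(x))] = ∂F/∂x + (∂F/∂y)·y' = 0. Rearranging,
  dy/dx = -(∂F/∂x)/(∂F/∂y) = -(x/8)/(2y/9) = -9x/(16y)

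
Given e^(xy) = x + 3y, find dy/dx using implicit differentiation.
Take d/dx of both sides. Since y is implicitly a function of x, the chain rule attaches a y' = dy/dx factor whenever we differentiate through y.

Set F(x, y) = (left side) − (right side), so the curve is F = 0. Differentiating each term of F:
  d/dx[-x] = -1
  d/dx[-3y] = -3·y'
  d/dx[e^(xy)] = (x·y' + y)·e^(xy)

Collecting, the y'-free part is the partial derivative in x and the y' coefficient is the partial derivative in y:
  ∂F/∂x = y·e^(xy) - 1
  ∂F/∂y = x·e^(xy) - 3

so d/dx[F(x, y(x))] = ∂F/∂x + (∂F/∂y)·y' = 0. Rearranging,
  dy/dx = -(∂F/∂x)/(∂F/∂y) = -(y·e^(xy) - 1)/(x·e^(xy) - 3) = (-y·e^(xy) + 1)/(x·e^(xy) - 3)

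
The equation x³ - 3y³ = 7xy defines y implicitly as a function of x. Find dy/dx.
Differentiate both sides with respect to x, treating y as y(x). By the chain rule, any term containing y contributes a factor of y' = dy/dx when we differentiate it.

Move every term to one side and write the relation as F(x, y) = 0. Term by term,
  d/dx[x^3] = 3x^2
  d/dx[-7xy] = -7x·y' - 7y
  d/dx[-3y^3] = -9y^2·y'

The pieces without y' make up ∂F/∂x and the coefficient of y' is ∂F/∂y:
  ∂F/∂x = 3x^2 - 7y,
  ∂F/∂y = -7x - 9y^2.

Since d/dx[F] = ∂F/∂x + (∂F/∂y)·y' = 0, solve for y':
  (∂F/∂y)·y' = -∂F/∂x
  dy/dx = -(∂F/∂x)/(∂F/∂y) = -(3x^2 - 7y)/(-7x - 9y^2) = (3x^2 - 7y)/(7x + 9y^2)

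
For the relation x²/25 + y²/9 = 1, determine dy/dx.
Differentiate the relation implicitly: treat y = y(x) and apply the chain rule, so every y-derivative picks up a y' = dy/dx factor.

With everything moved to the left-hand side, differentiate term by term:
  d/dx[x^2/25] = 2x/25
  d/dx[y^2/9] = 2y·y'/9
  d/dx[-1] = 0

Separating the contributions that come from x directly and those that come through y:
  without y':      2x/25
  multiplying y':  2y/9

so (2x/25) + (2y/9)·y' = 0, and therefore
  dy/dx = -(2x/25)/(2y/9) = -9x/(25y)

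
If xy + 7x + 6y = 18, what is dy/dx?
Differentiate the relation implicitly: treat y = y(x) and apply the chain rule, so every y-derivative picks up a y' = dy/dx factor.

With everything moved to the left-hand side, differentiate term by term:
  d/dx[xy] = x·y' + y
  d/dx[7x] = 7
  d/dx[6y] = 6·y'
  d/dx[-18] = 0

Separating the contributions that come from x directly and those that come through y:
  without y':      y + 7
  multiplying y':  x + 6

so (y + 7) + (x + 6)·y' = 0, and therefore
  dy/dx = -(y + 7)/(x + 6) = (-y - 7)/(x + 6)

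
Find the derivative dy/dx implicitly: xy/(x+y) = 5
Take d/dx of both sides. Since y is implicitly a function of x, the chain rule attaches a y' = dy/dx factor whenever we differentiate through y.

Set F(x, y) = (left side) − (right side), so the curve is F = 0. Differentiating each term of F:
  d/dx[xy/(x + y)] = xy(-y' - 1)/(x + y)^2 + x·y'/(x + y) + y/(x + y)
  d/dx[-5] = 0

Collecting, the y'-free part is the partial derivative in x and the y' coefficient is the partial derivative in y:
  ∂F/∂x = -xy/(x + y)^2 + y/(x + y)
  ∂F/∂y = -xy/(x + y)^2 + x/(x + y)

so d/dx[F(x, y(x))] = ∂F/∂x + (∂F/∂y)·y' = 0. Rearranging,
  dy/dx = -(∂F/∂x)/(∂F/∂y) = -(-xy/(x + y)^2 + y/(x + y))/(-xy/(x + y)^2 + x/(x + y))
        = -(y^2/(x + y)^2)/(x^2/(x + y)^2) = -y^2/x^2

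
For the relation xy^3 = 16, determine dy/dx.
Differentiate the relation implicitly: treat y = y(x) and apply the chain rule, so every y-derivative picks up a y' = dy/dx factor.

With everything moved to the left-hand side, differentiate term by term:
  d/dx[xy^3] = 3xy^2·y' + y^3
  d/dx[-16] = 0

Separating the contributions that come from x directly and those that come through y:
  without y':      y^3
  multiplying y':  3xy^2

so (y^3) + (3xy^2)·y' = 0, and therefore
  dy/dx = -(y^3)/(3xy^2) = -y/(3x)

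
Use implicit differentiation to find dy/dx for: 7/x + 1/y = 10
Take d/dx of both sides. Since y is implicitly a function of x, the chain rule attaches a y' = dy/dx factor whenever we differentiate through y.

Set F(x, y) = (left side) − (right side), so the curve is F = 0. Differentiating each term of F:
  d/dx[1/y] = -y'/y^2
  d/dx[7/x] = -7/x^2
  d/dx[-10] = 0

Collecting, the y'-free part is the partial derivative in x and the y' coefficient is the partial derivative in y:
  ∂F/∂x = -7/x^2
  ∂F/∂y = -1/y^2

so d/dx[F(x, y(x))] = ∂F/∂x + (∂F/∂y)·y' = 0. Rearranging,
  dy/dx = -(∂F/∂x)/(∂F/∂y) = -(-7/x^2)/(-1/y^2) = -7y^2/x^2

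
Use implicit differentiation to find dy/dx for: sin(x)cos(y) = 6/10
Take d/dx of both sides. Since y is implicitly a function of x, the chain rule attaches a y' = dy/dx factor whenever we differentiate through y.

Set F(x, y) = (left side) − (right side), so the curve is F = 0. Differentiating each term of F:
  d/dx[sin(x)·cos(y)] = -y'·sin(x)·sin(y) + cos(x)·cos(y)
  d/dx[-3/5] = 0

Collecting, the y'-free part is the partial derivative in x and the y' coefficient is the partial derivative in y:
  ∂F/∂x = cos(x)·cos(y)
  ∂F/∂y = -sin(x)·sin(y)

so d/dx[F(x, y(x))] = ∂F/∂x + (∂F/∂y)·y' = 0. Rearranging,
  dy/dx = -(∂F/∂x)/(∂F/∂y) = -(cos(x)·cos(y))/(-sin(x)·sin(y)) = 1/(tan(x)·tan(y))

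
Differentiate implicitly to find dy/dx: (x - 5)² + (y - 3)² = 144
Take d/dx of both sides. Since y is implicitly a function of x, the chain rule attaches a y' = dy/dx factor whenever we differentiate through y.

Set F(x, y) = (left side) − (right side), so the curve is F = 0. Differentiating each term of F:
  d/dx[(x - 5)^2] = 2x - 10
  d/dx[(y - 3)^2] = 2·y'(y - 3)
  d/dx[-144] = 0

Collecting, the y'-free part is the partial derivative in x and the y' coefficient is the partial derivative in y:
  ∂F/∂x = 2x - 10
  ∂F/∂y = 2y - 6

so d/dx[F(x, y(x))] = ∂F/∂x + (∂F/∂y)·y' = 0. Rearranging,
  dy/dx = -(∂F/∂x)/(∂F/∂y) = -(2x - 10)/(2y - 6) = (5 - x)/(y - 3)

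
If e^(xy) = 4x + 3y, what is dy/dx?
Apply d/dx to both sides, remembering that y depends on x. Each occurrence of y therefore brings in a y' = dy/dx via the chain rule.

With F(x, y) equal to the left-hand side minus the right, differentiate F term by term:
  d/dx[-4x] = -4
  d/dx[-3y] = -3·y'
  d/dx[e^(xy)] = (x·y' + y)·e^(xy)
Adding these up, d/dx[F] = 0 becomes
  (y·e^(xy) - 4) + (x·e^(xy) - 3)·y' = 0,
so isolating y',
  dy/dx = -(y·e^(xy) - 4)/(x·e^(xy) - 3) = (-y·e^(xy) + 4)/(x·e^(xy) - 3)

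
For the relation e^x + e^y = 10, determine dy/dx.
Differentiate both sides with respect to x, treating y as y(x). By the chain rule, any term containing y contributes a factor of y' = dy/dx when we differentiate it.

Move every term to one side and write the relation as F(x, y) = 0. Term by term,
  d/dx[e^(x)] = e^(x)
  d/dx[e^(y)] = y'·e^(y)
  d/dx[-10] = 0

The pieces without y' make up ∂F/∂x and the coefficient of y' is ∂F/∂y:
  ∂F/∂x = e^(x),
  ∂F/∂y = e^(y).

Since d/dx[F] = ∂F/∂x + (∂F/∂y)·y' = 0, solve for y':
  (∂F/∂y)·y' = -∂F/∂x
  dy/dx = -(∂F/∂x)/(∂F/∂y) = -(e^(x))/(e^(y)) = -e^(x - y)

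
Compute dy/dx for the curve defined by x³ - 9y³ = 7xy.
Differentiate the relation implicitly: treat y = y(x) and apply the chain rule, so every y-derivative picks up a y' = dy/dx factor.

With everything moved to the left-hand side, differentiate term by term:
  d/dx[x^3] = 3x^2
  d/dx[-7xy] = -7x·y' - 7y
  d/dx[-9y^3] = -27y^2·y'

Separating the contributions that come from x directly and those that come through y:
  without y':      3x^2 - 7y
  multiplying y':  -7x - 27y^2

so (3x^2 - 7y) + (-7x - 27y^2)·y' = 0, and therefore
  dy/dx = -(3x^2 - 7y)/(-7x - 27y^2) = (3x^2 - 7y)/(7x + 27y^2)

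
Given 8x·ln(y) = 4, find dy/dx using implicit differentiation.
Differentiate the relation implicitly: treat y = y(x) and apply the chain rule, so every y-derivative picks up a y' = dy/dx factor.

With everything moved to the left-hand side, differentiate term by term:
  d/dx[8x·ln(y)] = 8x·y'/y + 8ln(y)
  d/dx[-4] = 0

Separating the contributions that come from x directly and those that come through y:
  without y':      8ln(y)
  multiplying y':  8x/y

so (8ln(y)) + (8x/y)·y' = 0, and therefore
  dy/dx = -(8ln(y))/(8x/y) = -y·ln(y)/x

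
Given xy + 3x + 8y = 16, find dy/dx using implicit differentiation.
Apply d/dx to both sides, remembering that y depends on x. Each occurrence of y therefore brings in a y' = dy/dx via the chain rule.

With F(x, y) equal to the left-hand side minus the right, differentiate F term by term:
  d/dx[xy] = x·y' + y
  d/dx[3x] = 3
  d/dx[8y] = 8·y'
  d/dx[-16] = 0
Adding these up, d/dx[F] = 0 becomes
  (y + 3) + (x + 8)·y' = 0,
so isolating y',
  dy/dx = -(y + 3)/(x + 8) = (-y - 3)/(x + 8)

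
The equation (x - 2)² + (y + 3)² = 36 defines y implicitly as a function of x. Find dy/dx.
Take d/dx of both sides. Since y is implicitly a function of x, the chain rule attaches a y' = dy/dx factor whenever we differentiate through y.

Set F(x, y) = (left side) − (right side), so the curve is F = 0. Differentiating each term of F:
  d/dx[(x - 2)^2] = 2x - 4
  d/dx[(y + 3)^2] = 2·y'(y + 3)
  d/dx[-36] = 0

Collecting, the y'-free part is the partial derivative in x and the y' coefficient is the partial derivative in y:
  ∂F/∂x = 2x - 4
  ∂F/∂y = 2y + 6

so d/dx[F(x, y(x))] = ∂F/∂x + (∂F/∂y)·y' = 0. Rearranging,
  dy/dx = -(∂F/∂x)/(∂F/∂y) = -(2x - 4)/(2y + 6) = (2 - x)/(y + 3)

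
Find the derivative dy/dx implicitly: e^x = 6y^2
Differentiate the relation implicitly: treat y = y(x) and apply the chain rule, so every y-derivative picks up a y' = dy/dx factor.

With everything moved to the left-hand side, differentiate term by term:
  d/dx[-6y^2] = -12y·y'
  d/dx[e^(x)] = e^(x)

Separating the contributions that come from x directly and those that come through y:
  without y':      e^(x)
  multiplying y':  -12y

so (e^(x)) + (-12y)·y' = 0, and therefore
  dy/dx = -(e^(x))/(-12y) = e^(x)/(12y)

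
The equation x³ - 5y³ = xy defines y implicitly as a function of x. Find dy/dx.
Take d/dx of both sides. Since y is implicitly a function of x, the chain rule attaches a y' = dy/dx factor whenever we differentiate through y.

Set F(x, y) = (left side) − (right side), so the curve is F = 0. Differentiating each term of F:
  d/dx[x^3] = 3x^2
  d/dx[-xy] = -x·y' - y
  d/dx[-5y^3] = -15y^2·y'

Collecting, the y'-free part is the partial derivative in x and the y' coefficient is the partial derivative in y:
  ∂F/∂x = 3x^2 - y
  ∂F/∂y = -x - 15y^2

so d/dx[F(x, y(x))] = ∂F/∂x + (∂F/∂y)·y' = 0. Rearranging,
  dy/dx = -(∂F/∂x)/(∂F/∂y) = -(3x^2 - y)/(-x - 15y^2) = (3x^2 - y)/(x + 15y^2)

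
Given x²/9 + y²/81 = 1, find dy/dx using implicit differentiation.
Differentiate the relation implicitly: treat y = y(x) and apply the chain rule, so every y-derivative picks up a y' = dy/dx factor.

With everything moved to the left-hand side, differentiate term by term:
  d/dx[x^2/9] = 2x/9
  d/dx[y^2/81] = 2y·y'/81
  d/dx[-1] = 0

Separating the contributions that come from x directly and those that come through y:
  without y':      2x/9
  multiplying y':  2y/81

so (2x/9) + (2y/81)·y' = 0, and therefore
  dy/dx = -(2x/9)/(2y/81) = -9x/y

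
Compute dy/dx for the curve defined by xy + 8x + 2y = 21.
Apply d/dx to both sides, remembering that y depends on x. Each occurrence of y therefore brings in a y' = dy/dx via the chain rule.

With F(x, y) equal to the left-hand side minus the right, differentiate F term by term:
  d/dx[xy] = x·y' + y
  d/dx[8x] = 8
  d/dx[2y] = 2·y'
  d/dx[-21] = 0
Adding these up, d/dx[F] = 0 becomes
  (y + 8) + (x + 2)·y' = 0,
so isolating y',
  dy/dx = -(y + 8)/(x + 2) = (-y - 8)/(x + 2)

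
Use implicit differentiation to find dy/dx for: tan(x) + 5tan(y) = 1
Differentiate the relation implicitly: treat y = y(x) and apply the chain rule, so every y-derivative picks up a y' = dy/dx factor.

With everything moved to the left-hand side, differentiate term by term:
  d/dx[tan(x)] = tan(x)^2 + 1
  d/dx[5tan(y)] = 5·y'(tan(y)^2 + 1)
  d/dx[-1] = 0

Separating the contributions that come from x directly and those that come through y:
  without y':      tan(x)^2 + 1
  multiplying y':  5tan(y)^2 + 5

so (tan(x)^2 + 1) + (5tan(y)^2 + 5)·y' = 0, and therefore
  dy/dx = -(tan(x)^2 + 1)/(5tan(y)^2 + 5) = -cos(y)^2/(5cos(x)^2)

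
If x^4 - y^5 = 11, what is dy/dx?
Take d/dx of both sides. Since y is implicitly a function of x, the chain rule attaches a y' = dy/dx factor whenever we differentiate through y.

Set F(x, y) = (left side) − (right side), so the curve is F = 0. Differentiating each term of F:
  d/dx[x^4] = 4x^3
  d/dx[-y^5] = -5y^4·y'
  d/dx[-11] = 0

Collecting, the y'-free part is the partial derivative in x and the y' coefficient is the partial derivative in y:
  ∂F/∂x = 4x^3
  ∂F/∂y = -5y^4

so d/dx[F(x, y(x))] = ∂F/∂x + (∂F/∂y)·y' = 0. Rearranging,
  dy/dx = -(∂F/∂x)/(∂F/∂y) = -(4x^3)/(-5y^4) = 4x^3/(5y^4)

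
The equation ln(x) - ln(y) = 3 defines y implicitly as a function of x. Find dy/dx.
Differentiate the relation implicitly: treat y = y(x) and apply the chain rule, so every y-derivative picks up a y' = dy/dx factor.

With everything moved to the left-hand side, differentiate term by term:
  d/dx[ln(x)] = 1/x
  d/dx[-ln(y)] = -y'/y
  d/dx[-3] = 0

Separating the contributions that come from x directly and those that come through y:
  without y':      1/x
  multiplying y':  -1/y

so (1/x) + (-1/y)·y' = 0, and therefore
  dy/dx = -(1/x)/(-1/y) = y/x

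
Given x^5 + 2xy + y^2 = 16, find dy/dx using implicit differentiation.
Take d/dx of both sides. Since y is implicitly a function of x, the chain rule attaches a y' = dy/dx factor whenever we differentiate through y.

Set F(x, y) = (left side) − (right side), so the curve is F = 0. Differentiating each term of F:
  d/dx[x^5] = 5x^4
  d/dx[2xy] = 2x·y' + 2y
  d/dx[y^2] = 2y·y'
  d/dx[-16] = 0

Collecting, the y'-free part is the partial derivative in x and the y' coefficient is the partial derivative in y:
  ∂F/∂x = 5x^4 + 2y
  ∂F/∂y = 2x + 2y

so d/dx[F(x, y(x))] = ∂F/∂x + (∂F/∂y)·y' = 0. Rearranging,
  dy/dx = -(∂F/∂x)/(∂F/∂y) = -(5x^4 + 2y)/(2x + 2y) = (-5x^4/2 - y)/(x + y)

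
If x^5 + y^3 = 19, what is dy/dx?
Differentiate the relation implicitly: treat y = y(x) and apply the chain rule, so every y-derivative picks up a y' = dy/dx factor.

With everything moved to the left-hand side, differentiate term by term:
  d/dx[x^5] = 5x^4
  d/dx[y^3] = 3y^2·y'
  d/dx[-19] = 0

Separating the contributions that come from x directly and those that come through y:
  without y':      5x^4
  multiplying y':  3y^2

so (5x^4) + (3y^2)·y' = 0, and therefore
  dy/dx = -(5x^4)/(3y^2) = -5x^4/(3y^2)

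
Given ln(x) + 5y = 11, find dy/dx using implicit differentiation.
Apply d/dx to both sides, remembering that y depends on x. Each occurrence of y therefore brings in a y' = dy/dx via the chain rule.

With F(x, y) equal to the left-hand side minus the right, differentiate F term by term:
  d/dx[5y] = 5·y'
  d/dx[ln(x)] = 1/x
  d/dx[-11] = 0
Adding these up, d/dx[F] = 0 becomes
  (1/x) + (5)·y' = 0,
so isolating y',
  dy/dx = -(1/x)/(5) = -1/(5x)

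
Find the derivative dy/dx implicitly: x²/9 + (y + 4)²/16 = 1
Take d/dx of both sides. Since y is implicitly a function of x, the chain rule attaches a y' = dy/dx factor whenever we differentiate through y.

Set F(x, y) = (left side) − (right side), so the curve is F = 0. Differentiating each term of F:
  d/dx[x^2/9] = 2x/9
  d/dx[(y + 4)^2/16] = y'(y + 4)/8
  d/dx[-1] = 0

Collecting, the y'-free part is the partial derivative in x and the y' coefficient is the partial derivative in y:
  ∂F/∂x = 2x/9
  ∂F/∂y = y/8 + 1/2

so d/dx[F(x, y(x))] = ∂F/∂x + (∂F/∂y)·y' = 0. Rearranging,
  dy/dx = -(∂F/∂x)/(∂F/∂y) = -(2x/9)/(y/8 + 1/2)
        = -(2x/9)/((y + 4)/8) = -16x/(9y + 36)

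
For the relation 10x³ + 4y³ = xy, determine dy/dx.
Apply d/dx to both sides, remembering that y depends on x. Each occurrence of y therefore brings in a y' = dy/dx via the chain rule.

With F(x, y) equal to the left-hand side minus the right, differentiate F term by term:
  d/dx[10x^3] = 30x^2
  d/dx[-xy] = -x·y' - y
  d/dx[4y^3] = 12y^2·y'
Adding these up, d/dx[F] = 0 becomes
  (30x^2 - y) + (-x + 12y^2)·y' = 0,
so isolating y',
  dy/dx = -(30x^2 - y)/(-x + 12y^2) = (30x^2 - y)/(x - 12y^2)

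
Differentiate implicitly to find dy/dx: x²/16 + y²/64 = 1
Differentiate the relation implicitly: treat y = y(x) and apply the chain rule, so every y-derivative picks up a y' = dy/dx factor.

With everything moved to the left-hand side, differentiate term by term:
  d/dx[x^2/16] = x/8
  d/dx[y^2/64] = y·y'/32
  d/dx[-1] = 0

Separating the contributions that come from x directly and those that come through y:
  without y':      x/8
  multiplying y':  y/32

so (x/8) + (y/32)·y' = 0, and therefore
  dy/dx = -(x/8)/(y/32) = -4x/y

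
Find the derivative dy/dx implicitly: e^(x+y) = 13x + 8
Take d/dx of both sides. Since y is implicitly a function of x, the chain rule attaches a y' = dy/dx factor whenever we differentiate through y.

Set F(x, y) = (left side) − (right side), so the curve is F = 0. Differentiating each term of F:
  d/dx[-13x] = -13
  d/dx[e^(x + y)] = (y' + 1)·e^(x + y)
  d/dx[-8] = 0

Collecting, the y'-free part is the partial derivative in x and the y' coefficient is the partial derivative in y:
  ∂F/∂x = e^(x + y) - 13
  ∂F/∂y = e^(x + y)

so d/dx[F(x, y(x))] = ∂F/∂x + (∂F/∂y)·y' = 0. Rearranging,
  dy/dx = -(∂F/∂x)/(∂F/∂y) = -(e^(x + y) - 13)/(e^(x + y)) = 13e^(-x - y) - 1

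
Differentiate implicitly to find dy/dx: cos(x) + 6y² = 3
Differentiate both sides with respect to x, treating y as y(x). By the chain rule, any term containing y contributes a factor of y' = dy/dx when we differentiate it.

Move every term to one side and write the relation as F(x, y) = 0. Term by term,
  d/dx[6y^2] = 12y·y'
  d/dx[cos(x)] = -sin(x)
  d/dx[-3] = 0

The pieces without y' make up ∂F/∂x and the coefficient of y' is ∂F/∂y:
  ∂F/∂x = -sin(x),
  ∂F/∂y = 12y.

Since d/dx[F] = ∂F/∂x + (∂F/∂y)·y' = 0, solve for y':
  (∂F/∂y)·y' = -∂F/∂x
  dy/dx = -(∂F/∂x)/(∂F/∂y) = -(-sin(x))/(12y) = sin(x)/(12y)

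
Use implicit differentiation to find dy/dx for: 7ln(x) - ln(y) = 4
Differentiate both sides with respect to x, treating y as y(x). By the chain rule, any term containing y contributes a factor of y' = dy/dx when we differentiate it.

Move every term to one side and write the relation as F(x, y) = 0. Term by term,
  d/dx[7ln(x)] = 7/x
  d/dx[-ln(y)] = -y'/y
  d/dx[-4] = 0

The pieces without y' make up ∂F/∂x and the coefficient of y' is ∂F/∂y:
  ∂F/∂x = 7/x,
  ∂F/∂y = -1/y.

Since d/dx[F] = ∂F/∂x + (∂F/∂y)·y' = 0, solve for y':
  (∂F/∂y)·y' = -∂F/∂x
  dy/dx = -(∂F/∂x)/(∂F/∂y) = -(7/x)/(-1/y) = 7y/x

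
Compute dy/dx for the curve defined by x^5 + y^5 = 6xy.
Differentiate the relation implicitly: treat y = y(x) and apply the chain rule, so every y-derivative picks up a y' = dy/dx factor.

With everything moved to the left-hand side, differentiate term by term:
  d/dx[x^5] = 5x^4
  d/dx[-6xy] = -6x·y' - 6y
  d/dx[y^5] = 5y^4·y'

Separating the contributions that come from x directly and those that come through y:
  without y':      5x^4 - 6y
  multiplying y':  -6x + 5y^4

so (5x^4 - 6y) + (-6x + 5y^4)·y' = 0, and therefore
  dy/dx = -(5x^4 - 6y)/(-6x + 5y^4) = (5x^4 - 6y)/(6x - 5y^4)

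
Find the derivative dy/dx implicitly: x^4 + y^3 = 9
Take d/dx of both sides. Since y is implicitly a function of x, the chain rule attaches a y' = dy/dx factor whenever we differentiate through y.

Set F(x, y) = (left side) − (right side), so the curve is F = 0. Differentiating each term of F:
  d/dx[x^4] = 4x^3
  d/dx[y^3] = 3y^2·y'
  d/dx[-9] = 0

Collecting, the y'-free part is the partial derivative in x and the y' coefficient is the partial derivative in y:
  ∂F/∂x = 4x^3
  ∂F/∂y = 3y^2

so d/dx[F(x, y(x))] = ∂F/∂x + (∂F/∂y)·y' = 0. Rearranging,
  dy/dx = -(∂F/∂x)/(∂F/∂y) = -(4x^3)/(3y^2) = -4x^3/(3y^2)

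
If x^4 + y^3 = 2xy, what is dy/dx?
Differentiate the relation implicitly: treat y = y(x) and apply the chain rule, so every y-derivative picks up a y' = dy/dx factor.

With everything moved to the left-hand side, differentiate term by term:
  d/dx[x^4] = 4x^3
  d/dx[-2xy] = -2x·y' - 2y
  d/dx[y^3] = 3y^2·y'

Separating the contributions that come from x directly and those that come through y:
  without y':      4x^3 - 2y
  multiplying y':  -2x + 3y^2

so (4x^3 - 2y) + (-2x + 3y^2)·y' = 0, and therefore
  dy/dx = -(4x^3 - 2y)/(-2x + 3y^2) = 2(2x^3 - y)/(2x - 3y^2)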